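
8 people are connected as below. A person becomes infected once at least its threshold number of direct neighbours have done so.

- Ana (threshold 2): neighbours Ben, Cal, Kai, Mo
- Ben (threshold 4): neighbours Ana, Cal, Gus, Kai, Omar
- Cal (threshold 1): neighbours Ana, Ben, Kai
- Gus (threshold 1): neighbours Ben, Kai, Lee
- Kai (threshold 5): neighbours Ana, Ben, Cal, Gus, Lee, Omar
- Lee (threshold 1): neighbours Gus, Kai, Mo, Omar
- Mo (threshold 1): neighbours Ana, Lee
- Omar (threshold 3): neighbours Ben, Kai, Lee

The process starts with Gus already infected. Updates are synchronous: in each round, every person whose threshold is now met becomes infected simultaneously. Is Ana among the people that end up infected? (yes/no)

no

Round 1 — Gus becomes infected (initial).
Round 2 — checking thresholds:
  Ben: 1 of 5 neighbours < 4, not yet.
  Kai: 1 of 6 neighbours < 5, not yet.
  Lee: 1 of 4 neighbours ≥ 1, becomes infected.
Round 3 — checking thresholds:
  Ben: 1 of 5 neighbours < 4, not yet.
  Kai: 2 of 6 neighbours < 5, not yet.
  Mo: 1 of 2 neighbours ≥ 1, becomes infected.
  Omar: 1 of 3 neighbours < 3, not yet.
Round 4 — no new infections; cascade stops.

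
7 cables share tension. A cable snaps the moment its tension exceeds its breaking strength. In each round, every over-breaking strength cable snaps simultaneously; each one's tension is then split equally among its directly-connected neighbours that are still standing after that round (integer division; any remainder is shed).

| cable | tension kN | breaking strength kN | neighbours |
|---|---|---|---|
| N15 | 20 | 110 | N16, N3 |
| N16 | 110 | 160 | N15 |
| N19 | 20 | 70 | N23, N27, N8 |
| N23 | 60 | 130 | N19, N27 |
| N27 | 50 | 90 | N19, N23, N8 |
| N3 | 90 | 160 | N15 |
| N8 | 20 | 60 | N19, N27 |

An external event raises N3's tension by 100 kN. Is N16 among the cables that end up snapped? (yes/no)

Round 1 — N3 at 190 > 160. N3 snaps.
  N3 sheds 190 kN to N15: 190 each.
    N15: 20+190 = 210 > 110
Round 2 — N15 snaps.
  N15 sheds 210 kN to N16: 210 each.
    N16: 110+210 = 320 > 160
Round 3 — N16 snaps.
  N16 sheds 320 kN: no online neighbours, lost.
No further breaks.

yes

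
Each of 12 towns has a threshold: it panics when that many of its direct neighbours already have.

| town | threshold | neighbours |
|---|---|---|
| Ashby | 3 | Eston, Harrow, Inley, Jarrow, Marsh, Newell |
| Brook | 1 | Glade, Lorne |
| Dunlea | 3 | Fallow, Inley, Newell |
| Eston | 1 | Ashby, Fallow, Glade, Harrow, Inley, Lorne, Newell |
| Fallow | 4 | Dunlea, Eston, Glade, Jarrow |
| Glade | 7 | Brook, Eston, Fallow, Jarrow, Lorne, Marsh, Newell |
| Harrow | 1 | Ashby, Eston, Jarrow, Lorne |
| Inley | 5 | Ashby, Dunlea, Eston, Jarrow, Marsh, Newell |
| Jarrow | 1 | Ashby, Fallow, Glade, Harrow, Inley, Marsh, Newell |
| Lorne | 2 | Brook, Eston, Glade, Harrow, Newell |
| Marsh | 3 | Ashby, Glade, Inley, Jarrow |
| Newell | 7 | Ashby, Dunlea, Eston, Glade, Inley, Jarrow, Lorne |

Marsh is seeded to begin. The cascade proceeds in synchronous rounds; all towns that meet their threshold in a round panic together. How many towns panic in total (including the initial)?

7

Round 1 — Marsh panics (initial).
Round 2 — checking thresholds:
  Ashby: 1 of 6 neighbours < 3, holds.
  Glade: 1 of 7 neighbours < 7, holds.
  Inley: 1 of 6 neighbours < 5, holds.
  Jarrow: 1 of 7 neighbours ≥ 1, panics.
Round 3 — checking thresholds:
  Ashby: 2 of 6 neighbours < 3, holds.
  Fallow: 1 of 4 neighbours < 4, holds.
  Glade: 2 of 7 neighbours < 7, holds.
  Harrow: 1 of 4 neighbours ≥ 1, panics.
  Inley: 2 of 6 neighbours < 5, holds.
  Newell: 1 of 7 neighbours < 7, holds.
Round 4 — checking thresholds:
  Ashby: 3 of 6 neighbours ≥ 3, panics.
  Eston: 1 of 7 neighbours ≥ 1, panics.
  Fallow: 1 of 4 neighbours < 4, holds.
  Glade: 2 of 7 neighbours < 7, holds.
  Inley: 2 of 6 neighbours < 5, holds.
  Lorne: 1 of 5 neighbours < 2, holds.
  Newell: 1 of 7 neighbours < 7, holds.
Round 5 — checking thresholds:
  Fallow: 2 of 4 neighbours < 4, holds.
  Glade: 3 of 7 neighbours < 7, holds.
  Inley: 4 of 6 neighbours < 5, holds.
  Lorne: 2 of 5 neighbours ≥ 2, panics.
  Newell: 3 of 7 neighbours < 7, holds.
Round 6 — checking thresholds:
  Brook: 1 of 2 neighbours ≥ 1, panics.
  Fallow: 2 of 4 neighbours < 4, holds.
  Glade: 4 of 7 neighbours < 7, holds.
  Inley: 4 of 6 neighbours < 5, holds.
  Newell: 4 of 7 neighbours < 7, holds.
Round 7 — no new panics; cascade stops.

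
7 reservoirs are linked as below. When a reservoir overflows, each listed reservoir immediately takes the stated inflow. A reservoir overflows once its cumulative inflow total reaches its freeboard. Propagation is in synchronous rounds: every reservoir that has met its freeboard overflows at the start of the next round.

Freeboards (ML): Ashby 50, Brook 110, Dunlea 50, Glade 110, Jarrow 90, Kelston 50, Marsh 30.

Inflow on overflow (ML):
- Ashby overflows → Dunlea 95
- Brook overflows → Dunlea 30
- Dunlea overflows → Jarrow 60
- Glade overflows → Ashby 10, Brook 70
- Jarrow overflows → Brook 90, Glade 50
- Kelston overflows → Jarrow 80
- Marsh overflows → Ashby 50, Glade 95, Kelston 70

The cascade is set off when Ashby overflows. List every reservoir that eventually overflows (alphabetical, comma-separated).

Round 1 — Ashby overflows (initial).
  Dunlea: +95 → 95 ≥ 50
Round 2 — Dunlea overflows.
  Jarrow: +60 → 60 < 90
No further overflows.

Ashby, Dunlea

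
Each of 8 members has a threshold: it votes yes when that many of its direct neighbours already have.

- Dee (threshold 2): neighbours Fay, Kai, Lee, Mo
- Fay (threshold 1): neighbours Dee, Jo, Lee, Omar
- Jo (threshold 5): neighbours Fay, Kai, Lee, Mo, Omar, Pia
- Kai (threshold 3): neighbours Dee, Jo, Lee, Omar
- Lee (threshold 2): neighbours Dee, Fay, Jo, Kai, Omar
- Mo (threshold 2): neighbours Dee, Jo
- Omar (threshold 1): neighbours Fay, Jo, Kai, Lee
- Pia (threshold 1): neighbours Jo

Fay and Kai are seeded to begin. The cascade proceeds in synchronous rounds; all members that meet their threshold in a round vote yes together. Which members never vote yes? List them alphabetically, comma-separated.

Jo, Mo, Pia

Round 1 — Fay, Kai vote yes (initial).
Round 2 — checking thresholds:
  Dee: 2 of 4 neighbours ≥ 2, votes yes.
  Jo: 2 of 6 neighbours < 5, holds.
  Lee: 2 of 5 neighbours ≥ 2, votes yes.
  Omar: 2 of 4 neighbours ≥ 1, votes yes.
Round 3 — no new yes votes; cascade stops.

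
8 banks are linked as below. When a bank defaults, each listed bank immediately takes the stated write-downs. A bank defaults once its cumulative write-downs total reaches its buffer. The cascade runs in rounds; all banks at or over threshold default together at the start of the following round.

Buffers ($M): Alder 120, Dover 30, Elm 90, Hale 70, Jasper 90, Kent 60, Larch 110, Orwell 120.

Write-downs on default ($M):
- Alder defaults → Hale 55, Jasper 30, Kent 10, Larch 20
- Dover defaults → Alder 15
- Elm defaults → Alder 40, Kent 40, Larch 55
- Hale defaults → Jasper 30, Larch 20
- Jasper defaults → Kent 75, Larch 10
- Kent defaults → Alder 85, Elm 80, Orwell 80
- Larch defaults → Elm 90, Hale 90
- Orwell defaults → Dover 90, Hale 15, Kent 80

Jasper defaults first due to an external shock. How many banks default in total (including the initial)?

Round 1 — Jasper defaults (initial).
  Kent: +75 → 75 ≥ 60
  Larch: +10 → 10 < 110
Round 2 — Kent defaults.
  Alder: +85 → 85 < 120
  Elm: +80 → 80 < 90
  Orwell: +80 → 80 < 120
No further defaults.

2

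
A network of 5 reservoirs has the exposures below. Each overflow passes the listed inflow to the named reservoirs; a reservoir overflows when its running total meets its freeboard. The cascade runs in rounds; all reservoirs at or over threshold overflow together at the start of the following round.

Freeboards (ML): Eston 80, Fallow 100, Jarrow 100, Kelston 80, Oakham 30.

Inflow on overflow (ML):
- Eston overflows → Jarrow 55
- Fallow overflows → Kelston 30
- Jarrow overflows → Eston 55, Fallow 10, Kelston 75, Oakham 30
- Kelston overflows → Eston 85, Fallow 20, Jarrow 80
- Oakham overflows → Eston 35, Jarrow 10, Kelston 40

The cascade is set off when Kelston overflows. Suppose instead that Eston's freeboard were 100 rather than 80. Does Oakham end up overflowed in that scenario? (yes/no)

With Eston's freeboard at 100:
Round 1 — Kelston overflows (initial).
  Eston: +85 → 85 < 100
  Fallow: +20 → 20 < 100
  Jarrow: +80 → 80 < 100
No further overflows.

no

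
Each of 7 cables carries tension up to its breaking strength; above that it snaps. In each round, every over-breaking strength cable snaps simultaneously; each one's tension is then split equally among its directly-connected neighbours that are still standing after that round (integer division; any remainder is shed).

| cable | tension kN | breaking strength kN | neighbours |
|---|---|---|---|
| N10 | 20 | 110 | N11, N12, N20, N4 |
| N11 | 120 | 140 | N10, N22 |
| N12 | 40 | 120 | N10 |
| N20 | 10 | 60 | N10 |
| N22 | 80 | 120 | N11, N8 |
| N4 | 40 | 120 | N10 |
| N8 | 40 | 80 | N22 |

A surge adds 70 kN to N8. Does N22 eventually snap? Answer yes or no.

yes

Round 1 — N8 at 110 > 80. N8 snaps.
  N8 sheds 110 kN to N22: 110 each.
    N22: 80+110 = 190 > 120
Round 2 — N22 snaps.
  N22 sheds 190 kN to N11: 190 each.
    N11: 120+190 = 310 > 140
Round 3 — N11 snaps.
  N11 sheds 310 kN to N10: 310 each.
    N10: 20+310 = 330 > 110
Round 4 — N10 snaps.
  N10 sheds 330 kN to N12, N20, N4: 110 each.
    N12: 40+110 = 150 > 120
    N20: 10+110 = 120 > 60
    N4: 40+110 = 150 > 120
Round 5 — N12, N20, N4 snap.
  N12 sheds 150 kN: no online neighbours, lost.
  N20 sheds 120 kN: no online neighbours, lost.
  N4 sheds 150 kN: no online neighbours, lost.
No further breaks.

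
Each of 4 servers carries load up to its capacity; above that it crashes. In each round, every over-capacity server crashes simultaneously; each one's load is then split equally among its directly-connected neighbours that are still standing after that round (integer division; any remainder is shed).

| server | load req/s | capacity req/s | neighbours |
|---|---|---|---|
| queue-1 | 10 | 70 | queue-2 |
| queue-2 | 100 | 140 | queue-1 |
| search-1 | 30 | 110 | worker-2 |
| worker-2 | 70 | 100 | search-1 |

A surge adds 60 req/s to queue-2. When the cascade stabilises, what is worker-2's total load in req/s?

Round 1 — queue-2 at 160 > 140. queue-2 crashes.
  queue-2 sheds 160 req/s to queue-1: 160 each.
    queue-1: 10+160 = 170 > 70
Round 2 — queue-1 crashes.
  queue-1 sheds 170 req/s: no online neighbours, lost.
No further crashes.

70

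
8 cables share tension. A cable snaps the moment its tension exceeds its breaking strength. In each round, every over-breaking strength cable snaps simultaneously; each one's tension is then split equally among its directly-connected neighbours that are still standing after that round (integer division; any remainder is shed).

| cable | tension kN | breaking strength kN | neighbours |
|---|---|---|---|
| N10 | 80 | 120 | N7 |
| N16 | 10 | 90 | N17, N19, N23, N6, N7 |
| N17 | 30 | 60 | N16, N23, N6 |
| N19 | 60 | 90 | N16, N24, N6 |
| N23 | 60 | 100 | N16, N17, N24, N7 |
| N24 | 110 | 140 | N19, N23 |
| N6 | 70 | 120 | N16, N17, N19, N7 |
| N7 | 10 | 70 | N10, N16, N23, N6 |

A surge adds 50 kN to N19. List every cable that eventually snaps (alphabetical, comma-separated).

N16, N17, N19, N23, N24, N6, N7

Round 1 — N19 at 110 > 90. N19 snaps.
  N19 sheds 110 kN to N16, N24, N6: 36 each (2 lost).
    N16: 10+36 = 46 ≤ 90
    N24: 110+36 = 146 > 140
    N6: 70+36 = 106 ≤ 120
Round 2 — N24 snaps.
  N24 sheds 146 kN to N23: 146 each.
    N23: 60+146 = 206 > 100
Round 3 — N23 snaps.
  N23 sheds 206 kN to N16, N17, N7: 68 each (2 lost).
    N16: 46+68 = 114 > 90
    N17: 30+68 = 98 > 60
    N7: 10+68 = 78 > 70
Round 4 — N16, N17, N7 snap.
  N16 sheds 114 kN to N6: 114 each.
    N6: 106+114 = 220 > 120
  N17 sheds 98 kN to N6: 98 each.
    N6: 220+98 = 318 > 120
  N7 sheds 78 kN to N10, N6: 39 each.
    N10: 80+39 = 119 ≤ 120
    N6: 318+39 = 357 > 120
Round 5 — N6 snaps.
  N6 sheds 357 kN: no online neighbours, lost.
No further breaks.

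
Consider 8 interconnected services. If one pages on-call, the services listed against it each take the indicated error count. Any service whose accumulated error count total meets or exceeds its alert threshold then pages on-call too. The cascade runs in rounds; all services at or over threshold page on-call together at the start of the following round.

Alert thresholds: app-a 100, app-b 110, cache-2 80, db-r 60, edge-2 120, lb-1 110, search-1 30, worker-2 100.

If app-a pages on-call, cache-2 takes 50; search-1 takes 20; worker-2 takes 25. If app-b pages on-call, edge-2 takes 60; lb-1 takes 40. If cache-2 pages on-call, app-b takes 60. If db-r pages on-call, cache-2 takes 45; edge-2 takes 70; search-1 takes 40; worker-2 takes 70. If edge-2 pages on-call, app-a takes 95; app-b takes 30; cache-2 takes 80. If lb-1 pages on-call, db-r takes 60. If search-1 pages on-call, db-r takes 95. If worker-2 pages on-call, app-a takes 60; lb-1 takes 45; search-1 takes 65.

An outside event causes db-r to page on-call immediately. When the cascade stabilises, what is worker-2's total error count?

Round 1 — db-r pages on-call (initial).
  cache-2: +45 → 45 < 80
  edge-2: +70 → 70 < 120
  search-1: +40 → 40 ≥ 30
  worker-2: +70 → 70 < 100
Round 2 — search-1 pages on-call.
No further pages.

70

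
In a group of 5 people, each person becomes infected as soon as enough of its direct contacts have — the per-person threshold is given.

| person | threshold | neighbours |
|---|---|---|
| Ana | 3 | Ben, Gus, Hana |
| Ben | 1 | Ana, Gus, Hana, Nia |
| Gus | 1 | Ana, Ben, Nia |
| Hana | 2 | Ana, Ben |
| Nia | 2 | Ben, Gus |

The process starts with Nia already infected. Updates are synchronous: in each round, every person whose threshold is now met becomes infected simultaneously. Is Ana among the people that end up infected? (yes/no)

Round 1 — Nia becomes infected (initial).
Round 2 — checking thresholds:
  Ben: 1 of 4 neighbours ≥ 1, becomes infected.
  Gus: 1 of 3 neighbours ≥ 1, becomes infected.
Round 3 — no new infections; cascade stops.

no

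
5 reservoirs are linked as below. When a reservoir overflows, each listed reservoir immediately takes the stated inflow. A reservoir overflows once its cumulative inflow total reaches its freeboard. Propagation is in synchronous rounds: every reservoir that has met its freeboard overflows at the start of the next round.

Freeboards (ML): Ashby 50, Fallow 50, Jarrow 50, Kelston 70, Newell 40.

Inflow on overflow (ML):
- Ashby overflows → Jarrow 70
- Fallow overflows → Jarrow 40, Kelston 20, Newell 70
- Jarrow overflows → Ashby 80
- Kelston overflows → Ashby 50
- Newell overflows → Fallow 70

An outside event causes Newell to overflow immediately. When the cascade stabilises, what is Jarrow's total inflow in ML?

Round 1 — Newell overflows (initial).
  Fallow: +70 → 70 ≥ 50
Round 2 — Fallow overflows.
  Jarrow: +40 → 40 < 50
  Kelston: +20 → 20 < 70
No further overflows.

40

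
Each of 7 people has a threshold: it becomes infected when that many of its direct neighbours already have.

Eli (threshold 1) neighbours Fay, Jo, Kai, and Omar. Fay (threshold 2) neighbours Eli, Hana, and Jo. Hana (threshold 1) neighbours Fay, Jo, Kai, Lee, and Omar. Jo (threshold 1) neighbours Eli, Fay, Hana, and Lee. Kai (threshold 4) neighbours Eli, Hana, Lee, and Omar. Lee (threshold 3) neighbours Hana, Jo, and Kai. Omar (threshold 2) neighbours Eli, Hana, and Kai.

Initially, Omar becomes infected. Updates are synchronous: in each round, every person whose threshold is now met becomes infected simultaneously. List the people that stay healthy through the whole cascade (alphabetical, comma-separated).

Kai, Lee

Round 1 — Omar becomes infected (initial).
Round 2 — checking thresholds:
  Eli: 1 of 4 neighbours ≥ 1, becomes infected.
  Hana: 1 of 5 neighbours ≥ 1, becomes infected.
  Kai: 1 of 4 neighbours < 4, not yet.
Round 3 — checking thresholds:
  Fay: 2 of 3 neighbours ≥ 2, becomes infected.
  Jo: 2 of 4 neighbours ≥ 1, becomes infected.
  Kai: 3 of 4 neighbours < 4, not yet.
  Lee: 1 of 3 neighbours < 3, not yet.
Round 4 — no new infections; cascade stops.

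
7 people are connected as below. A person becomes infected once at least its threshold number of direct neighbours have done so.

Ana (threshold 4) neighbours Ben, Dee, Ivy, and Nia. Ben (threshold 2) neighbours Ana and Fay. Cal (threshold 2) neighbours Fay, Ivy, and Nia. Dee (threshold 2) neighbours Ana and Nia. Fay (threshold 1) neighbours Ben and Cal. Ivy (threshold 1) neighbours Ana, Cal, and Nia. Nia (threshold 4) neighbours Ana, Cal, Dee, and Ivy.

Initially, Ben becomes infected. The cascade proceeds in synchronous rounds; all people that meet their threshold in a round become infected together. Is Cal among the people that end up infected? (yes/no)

Round 1 — Ben becomes infected (initial).
Round 2 — checking thresholds:
  Ana: 1 of 4 neighbours < 4, below threshold.
  Fay: 1 of 2 neighbours ≥ 1, becomes infected.
Round 3 — no new infections; cascade stops.

no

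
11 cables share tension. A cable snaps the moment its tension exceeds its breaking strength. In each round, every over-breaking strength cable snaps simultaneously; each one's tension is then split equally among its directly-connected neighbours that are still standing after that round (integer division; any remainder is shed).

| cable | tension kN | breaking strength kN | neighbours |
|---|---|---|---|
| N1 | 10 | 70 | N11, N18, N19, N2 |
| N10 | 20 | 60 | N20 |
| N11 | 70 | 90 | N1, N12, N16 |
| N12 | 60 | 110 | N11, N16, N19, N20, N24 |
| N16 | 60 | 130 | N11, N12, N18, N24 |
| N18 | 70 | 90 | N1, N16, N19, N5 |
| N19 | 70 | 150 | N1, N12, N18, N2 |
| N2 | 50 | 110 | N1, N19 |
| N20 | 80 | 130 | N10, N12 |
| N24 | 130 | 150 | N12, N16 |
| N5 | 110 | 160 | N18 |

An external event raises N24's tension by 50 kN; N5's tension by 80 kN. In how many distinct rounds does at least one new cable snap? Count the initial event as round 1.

Round 1 — N24 at 180 > 150; N5 at 190 > 160. N24, N5 snap.
  N24 sheds 180 kN to N12, N16: 90 each.
    N12: 60+90 = 150 > 110
    N16: 60+90 = 150 > 130
  N5 sheds 190 kN to N18: 190 each.
    N18: 70+190 = 260 > 90
Round 2 — N12, N16, N18 snap.
  N12 sheds 150 kN to N11, N19, N20: 50 each.
    N11: 70+50 = 120 > 90
    N19: 70+50 = 120 ≤ 150
    N20: 80+50 = 130 ≤ 130
  N16 sheds 150 kN to N11: 150 each.
    N11: 120+150 = 270 > 90
  N18 sheds 260 kN to N1, N19: 130 each.
    N1: 10+130 = 140 > 70
    N19: 120+130 = 250 > 150
Round 3 — N1, N11, N19 snap.
  N1 sheds 140 kN to N2: 140 each.
    N2: 50+140 = 190 > 110
  N11 sheds 270 kN: no online neighbours, lost.
  N19 sheds 250 kN to N2: 250 each.
    N2: 190+250 = 440 > 110
Round 4 — N2 snaps.
  N2 sheds 440 kN: no online neighbours, lost.
No further breaks.

4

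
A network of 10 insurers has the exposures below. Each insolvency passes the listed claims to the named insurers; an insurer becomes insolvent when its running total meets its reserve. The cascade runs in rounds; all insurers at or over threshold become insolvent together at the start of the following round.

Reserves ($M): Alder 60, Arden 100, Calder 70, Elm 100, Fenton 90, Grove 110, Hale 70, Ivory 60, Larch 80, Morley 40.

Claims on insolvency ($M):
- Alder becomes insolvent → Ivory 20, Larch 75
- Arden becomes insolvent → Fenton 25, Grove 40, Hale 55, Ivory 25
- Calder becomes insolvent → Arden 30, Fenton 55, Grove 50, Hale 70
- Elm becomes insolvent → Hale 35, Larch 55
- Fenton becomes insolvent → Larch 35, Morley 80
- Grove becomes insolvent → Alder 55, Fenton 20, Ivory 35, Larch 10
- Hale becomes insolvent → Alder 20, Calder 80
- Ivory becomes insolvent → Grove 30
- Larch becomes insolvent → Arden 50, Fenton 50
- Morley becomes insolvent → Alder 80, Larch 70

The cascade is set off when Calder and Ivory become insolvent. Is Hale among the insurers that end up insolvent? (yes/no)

Round 1 — Calder, Ivory become insolvent (initial).
  Arden: +30 → 30 < 100
  Fenton: +55 → 55 < 90
  Grove: +50+30 → 80 < 110
  Hale: +70 → 70 ≥ 70
Round 2 — Hale becomes insolvent.
  Alder: +20 → 20 < 60
No further insolvencies.

yes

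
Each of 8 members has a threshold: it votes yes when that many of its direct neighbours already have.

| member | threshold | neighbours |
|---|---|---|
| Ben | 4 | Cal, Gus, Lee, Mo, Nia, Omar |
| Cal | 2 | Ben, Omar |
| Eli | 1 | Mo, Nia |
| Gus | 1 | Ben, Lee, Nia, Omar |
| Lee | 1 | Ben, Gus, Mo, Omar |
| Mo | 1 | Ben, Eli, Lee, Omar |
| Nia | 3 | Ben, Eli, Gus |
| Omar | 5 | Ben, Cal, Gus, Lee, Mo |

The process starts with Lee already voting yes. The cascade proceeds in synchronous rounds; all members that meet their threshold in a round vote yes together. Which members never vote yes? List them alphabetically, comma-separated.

Ben, Cal, Nia, Omar

Round 1 — Lee votes yes (initial).
Round 2 — checking thresholds:
  Ben: 1 of 6 neighbours < 4, below threshold.
  Gus: 1 of 4 neighbours ≥ 1, votes yes.
  Mo: 1 of 4 neighbours ≥ 1, votes yes.
  Omar: 1 of 5 neighbours < 5, below threshold.
Round 3 — checking thresholds:
  Ben: 3 of 6 neighbours < 4, below threshold.
  Eli: 1 of 2 neighbours ≥ 1, votes yes.
  Nia: 1 of 3 neighbours < 3, below threshold.
  Omar: 3 of 5 neighbours < 5, below threshold.
Round 4 — no new yes votes; cascade stops.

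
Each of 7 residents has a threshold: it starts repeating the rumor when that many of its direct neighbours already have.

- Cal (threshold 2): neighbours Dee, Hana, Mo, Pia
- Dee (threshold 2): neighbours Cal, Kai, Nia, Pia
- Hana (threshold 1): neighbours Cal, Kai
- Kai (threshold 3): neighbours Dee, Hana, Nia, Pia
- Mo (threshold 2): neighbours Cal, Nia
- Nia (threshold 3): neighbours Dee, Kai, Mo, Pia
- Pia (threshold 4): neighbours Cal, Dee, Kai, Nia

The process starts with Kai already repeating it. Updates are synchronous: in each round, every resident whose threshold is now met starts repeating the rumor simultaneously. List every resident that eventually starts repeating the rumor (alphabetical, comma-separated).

Hana, Kai

Round 1 — Kai starts repeating the rumor (initial).
Round 2 — checking thresholds:
  Dee: 1 of 4 neighbours < 2, not yet.
  Hana: 1 of 2 neighbours ≥ 1, starts repeating the rumor.
  Nia: 1 of 4 neighbours < 3, not yet.
  Pia: 1 of 4 neighbours < 4, not yet.
Round 3 — no new spreads; cascade stops.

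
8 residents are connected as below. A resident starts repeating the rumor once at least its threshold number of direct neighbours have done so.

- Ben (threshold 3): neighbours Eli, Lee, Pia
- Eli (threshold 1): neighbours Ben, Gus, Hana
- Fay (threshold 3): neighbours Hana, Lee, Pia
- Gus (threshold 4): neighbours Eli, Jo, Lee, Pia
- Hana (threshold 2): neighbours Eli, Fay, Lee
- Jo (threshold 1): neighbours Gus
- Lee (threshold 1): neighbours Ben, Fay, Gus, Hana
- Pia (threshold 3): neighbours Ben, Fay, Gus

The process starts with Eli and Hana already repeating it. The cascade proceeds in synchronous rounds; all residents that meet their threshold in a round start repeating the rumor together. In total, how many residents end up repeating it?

Round 1 — Eli, Hana start repeating the rumor (initial).
Round 2 — checking thresholds:
  Ben: 1 of 3 neighbours < 3, holds.
  Fay: 1 of 3 neighbours < 3, holds.
  Gus: 1 of 4 neighbours < 4, holds.
  Lee: 1 of 4 neighbours ≥ 1, starts repeating the rumor.
Round 3 — no new spreads; cascade stops.

3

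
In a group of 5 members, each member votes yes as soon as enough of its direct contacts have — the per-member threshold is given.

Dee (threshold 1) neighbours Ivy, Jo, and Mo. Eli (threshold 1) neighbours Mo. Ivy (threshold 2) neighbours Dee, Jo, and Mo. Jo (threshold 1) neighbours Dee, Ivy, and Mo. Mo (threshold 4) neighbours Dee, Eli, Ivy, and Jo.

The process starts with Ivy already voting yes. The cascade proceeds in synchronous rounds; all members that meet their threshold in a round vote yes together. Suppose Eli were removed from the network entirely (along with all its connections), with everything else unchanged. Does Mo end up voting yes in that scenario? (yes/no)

no

With Eli removed:
Round 1 — Ivy votes yes (initial).
Round 2 — checking thresholds:
  Dee: 1 of 3 neighbours ≥ 1, votes yes.
  Jo: 1 of 3 neighbours ≥ 1, votes yes.
  Mo: 1 of 3 neighbours < 4, holds.
Round 3 — no new yes votes; cascade stops.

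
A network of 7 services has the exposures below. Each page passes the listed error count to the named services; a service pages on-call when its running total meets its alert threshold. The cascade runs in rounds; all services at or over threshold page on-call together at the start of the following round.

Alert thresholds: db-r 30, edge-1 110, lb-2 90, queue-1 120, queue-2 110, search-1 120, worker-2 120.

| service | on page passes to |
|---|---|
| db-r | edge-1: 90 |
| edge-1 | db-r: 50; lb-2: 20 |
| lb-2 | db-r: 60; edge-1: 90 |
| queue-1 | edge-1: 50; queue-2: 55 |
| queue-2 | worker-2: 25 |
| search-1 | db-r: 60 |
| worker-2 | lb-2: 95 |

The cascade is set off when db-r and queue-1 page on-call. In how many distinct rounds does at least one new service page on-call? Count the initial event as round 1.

2

Round 1 — db-r, queue-1 page on-call (initial).
  edge-1: +90+50 → 140 ≥ 110
  queue-2: +55 → 55 < 110
Round 2 — edge-1 pages on-call.
  lb-2: +20 → 20 < 90
No further pages.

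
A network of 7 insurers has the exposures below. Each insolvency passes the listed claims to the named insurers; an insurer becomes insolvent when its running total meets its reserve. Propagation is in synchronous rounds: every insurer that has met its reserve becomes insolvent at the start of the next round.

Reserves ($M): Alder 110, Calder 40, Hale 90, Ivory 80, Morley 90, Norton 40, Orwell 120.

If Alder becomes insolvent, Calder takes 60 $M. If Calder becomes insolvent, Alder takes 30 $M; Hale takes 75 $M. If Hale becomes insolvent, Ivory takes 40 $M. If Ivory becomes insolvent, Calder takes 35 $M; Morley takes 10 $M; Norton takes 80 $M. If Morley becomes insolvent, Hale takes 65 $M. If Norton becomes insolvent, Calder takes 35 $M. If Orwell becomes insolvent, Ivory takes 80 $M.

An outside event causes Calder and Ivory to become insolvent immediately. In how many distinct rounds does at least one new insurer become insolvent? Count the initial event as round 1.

2

Round 1 — Calder, Ivory become insolvent (initial).
  Alder: +30 → 30 < 110
  Hale: +75 → 75 < 90
  Morley: +10 → 10 < 90
  Norton: +80 → 80 ≥ 40
Round 2 — Norton becomes insolvent.
No further insolvencies.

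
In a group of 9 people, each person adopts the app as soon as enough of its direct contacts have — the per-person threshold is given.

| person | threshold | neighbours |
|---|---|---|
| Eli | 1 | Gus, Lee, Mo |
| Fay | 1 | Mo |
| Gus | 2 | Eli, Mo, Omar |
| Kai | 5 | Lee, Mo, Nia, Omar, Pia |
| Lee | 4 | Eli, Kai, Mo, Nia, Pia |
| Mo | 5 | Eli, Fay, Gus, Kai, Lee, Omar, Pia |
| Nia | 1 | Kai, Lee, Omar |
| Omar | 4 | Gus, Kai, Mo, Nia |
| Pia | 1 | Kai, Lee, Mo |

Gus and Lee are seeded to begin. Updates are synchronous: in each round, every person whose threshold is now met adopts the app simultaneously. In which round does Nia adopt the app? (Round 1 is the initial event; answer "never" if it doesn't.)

Round 1 — Gus, Lee adopt the app (initial).
Round 2 — checking thresholds:
  Eli: 2 of 3 neighbours ≥ 1, adopts the app.
  Kai: 1 of 5 neighbours < 5, below threshold.
  Mo: 2 of 7 neighbours < 5, below threshold.
  Nia: 1 of 3 neighbours ≥ 1, adopts the app.
  Omar: 1 of 4 neighbours < 4, below threshold.
  Pia: 1 of 3 neighbours ≥ 1, adopts the app.
Round 3 — no new adoptions; cascade stops.

2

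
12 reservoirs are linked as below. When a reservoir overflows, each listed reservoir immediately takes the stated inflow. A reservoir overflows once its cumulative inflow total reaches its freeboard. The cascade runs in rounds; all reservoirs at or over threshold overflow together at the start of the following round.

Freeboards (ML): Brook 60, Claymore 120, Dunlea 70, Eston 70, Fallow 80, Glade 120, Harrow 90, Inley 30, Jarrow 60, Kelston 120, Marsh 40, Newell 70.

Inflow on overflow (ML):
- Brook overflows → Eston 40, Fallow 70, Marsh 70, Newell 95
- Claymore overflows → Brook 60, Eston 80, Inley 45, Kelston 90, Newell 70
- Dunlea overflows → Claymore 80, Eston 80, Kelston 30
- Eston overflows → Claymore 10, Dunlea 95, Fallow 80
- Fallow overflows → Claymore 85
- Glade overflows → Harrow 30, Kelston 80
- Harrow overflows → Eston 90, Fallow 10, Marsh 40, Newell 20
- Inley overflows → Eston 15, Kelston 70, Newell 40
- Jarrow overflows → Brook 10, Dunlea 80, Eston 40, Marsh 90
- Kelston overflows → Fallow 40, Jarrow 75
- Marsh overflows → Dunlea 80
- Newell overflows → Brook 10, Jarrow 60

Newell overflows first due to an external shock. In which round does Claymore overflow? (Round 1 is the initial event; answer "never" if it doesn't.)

6

Round 1 — Newell overflows (initial).
  Brook: +10 → 10 < 60
  Jarrow: +60 → 60 ≥ 60
Round 2 — Jarrow overflows.
  Brook: +10 → 20 < 60
  Dunlea: +80 → 80 ≥ 70
  Eston: +40 → 40 < 70
  Marsh: +90 → 90 ≥ 40
Round 3 — Dunlea, Marsh overflow.
  Claymore: +80 → 80 < 120
  Eston: +80 → 120 ≥ 70
  Kelston: +30 → 30 < 120
Round 4 — Eston overflows.
  Claymore: +10 → 90 < 120
  Fallow: +80 → 80 ≥ 80
Round 5 — Fallow overflows.
  Claymore: +85 → 175 ≥ 120
Round 6 — Claymore overflows.
  Brook: +60 → 80 ≥ 60
  Inley: +45 → 45 ≥ 30
  Kelston: +90 → 120 ≥ 120
Round 7 — Brook, Inley, Kelston overflow.
No further overflows.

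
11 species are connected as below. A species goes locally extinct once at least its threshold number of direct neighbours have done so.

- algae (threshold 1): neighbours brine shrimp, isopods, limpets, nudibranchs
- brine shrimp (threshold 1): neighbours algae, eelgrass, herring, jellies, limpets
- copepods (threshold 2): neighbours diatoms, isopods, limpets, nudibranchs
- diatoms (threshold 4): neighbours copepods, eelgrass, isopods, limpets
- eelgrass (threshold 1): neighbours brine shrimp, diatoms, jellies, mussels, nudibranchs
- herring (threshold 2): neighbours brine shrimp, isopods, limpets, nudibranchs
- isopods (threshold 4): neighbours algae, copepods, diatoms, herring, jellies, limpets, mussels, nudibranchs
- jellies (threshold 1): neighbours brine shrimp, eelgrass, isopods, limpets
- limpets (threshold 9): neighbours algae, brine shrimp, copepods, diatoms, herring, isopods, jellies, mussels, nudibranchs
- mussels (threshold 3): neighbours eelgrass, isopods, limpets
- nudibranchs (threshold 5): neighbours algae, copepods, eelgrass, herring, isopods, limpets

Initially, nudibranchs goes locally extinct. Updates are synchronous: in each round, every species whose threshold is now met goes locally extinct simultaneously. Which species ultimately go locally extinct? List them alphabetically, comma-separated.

algae, brine shrimp, copepods, eelgrass, herring, isopods, jellies, nudibranchs

Round 1 — nudibranchs goes locally extinct (initial).
Round 2 — checking thresholds:
  algae: 1 of 4 neighbours ≥ 1, goes locally extinct.
  copepods: 1 of 4 neighbours < 2, holds.
  eelgrass: 1 of 5 neighbours ≥ 1, goes locally extinct.
  herring: 1 of 4 neighbours < 2, holds.
  isopods: 1 of 8 neighbours < 4, holds.
  limpets: 1 of 9 neighbours < 9, holds.
Round 3 — checking thresholds:
  brine shrimp: 2 of 5 neighbours ≥ 1, goes locally extinct.
  copepods: 1 of 4 neighbours < 2, holds.
  diatoms: 1 of 4 neighbours < 4, holds.
  herring: 1 of 4 neighbours < 2, holds.
  isopods: 2 of 8 neighbours < 4, holds.
  jellies: 1 of 4 neighbours ≥ 1, goes locally extinct.
  limpets: 2 of 9 neighbours < 9, holds.
  mussels: 1 of 3 neighbours < 3, holds.
Round 4 — checking thresholds:
  copepods: 1 of 4 neighbours < 2, holds.
  diatoms: 1 of 4 neighbours < 4, holds.
  herring: 2 of 4 neighbours ≥ 2, goes locally extinct.
  isopods: 3 of 8 neighbours < 4, holds.
  limpets: 4 of 9 neighbours < 9, holds.
  mussels: 1 of 3 neighbours < 3, holds.
Round 5 — checking thresholds:
  copepods: 1 of 4 neighbours < 2, holds.
  diatoms: 1 of 4 neighbours < 4, holds.
  isopods: 4 of 8 neighbours ≥ 4, goes locally extinct.
  limpets: 5 of 9 neighbours < 9, holds.
  mussels: 1 of 3 neighbours < 3, holds.
Round 6 — checking thresholds:
  copepods: 2 of 4 neighbours ≥ 2, goes locally extinct.
  diatoms: 2 of 4 neighbours < 4, holds.
  limpets: 6 of 9 neighbours < 9, holds.
  mussels: 2 of 3 neighbours < 3, holds.
Round 7 — no new extinctions; cascade stops.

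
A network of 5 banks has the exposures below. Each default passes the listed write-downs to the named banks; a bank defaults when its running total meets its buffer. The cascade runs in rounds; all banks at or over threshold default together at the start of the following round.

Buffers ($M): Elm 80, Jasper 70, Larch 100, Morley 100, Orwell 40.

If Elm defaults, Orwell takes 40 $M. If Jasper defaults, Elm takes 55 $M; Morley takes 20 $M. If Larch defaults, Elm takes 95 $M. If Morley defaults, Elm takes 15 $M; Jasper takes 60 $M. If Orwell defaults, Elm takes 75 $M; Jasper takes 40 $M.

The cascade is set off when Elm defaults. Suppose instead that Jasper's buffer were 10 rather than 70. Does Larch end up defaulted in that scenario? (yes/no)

With Jasper's buffer at 10:
Round 1 — Elm defaults (initial).
  Orwell: +40 → 40 ≥ 40
Round 2 — Orwell defaults.
  Jasper: +40 → 40 ≥ 10
Round 3 — Jasper defaults.
  Morley: +20 → 20 < 100
No further defaults.

no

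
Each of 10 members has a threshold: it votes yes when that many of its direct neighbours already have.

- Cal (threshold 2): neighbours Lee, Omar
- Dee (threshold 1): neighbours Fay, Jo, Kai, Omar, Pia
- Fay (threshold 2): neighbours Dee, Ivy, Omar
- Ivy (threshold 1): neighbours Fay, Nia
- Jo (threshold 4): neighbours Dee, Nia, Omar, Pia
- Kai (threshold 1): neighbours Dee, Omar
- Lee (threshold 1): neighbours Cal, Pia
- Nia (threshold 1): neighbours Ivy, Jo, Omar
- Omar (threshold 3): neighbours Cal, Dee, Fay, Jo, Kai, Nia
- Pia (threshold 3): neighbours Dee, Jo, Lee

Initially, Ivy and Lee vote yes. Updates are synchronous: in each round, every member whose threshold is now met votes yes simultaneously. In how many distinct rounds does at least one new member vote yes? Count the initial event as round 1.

2

Round 1 — Ivy, Lee vote yes (initial).
Round 2 — checking thresholds:
  Cal: 1 of 2 neighbours < 2, holds.
  Fay: 1 of 3 neighbours < 2, holds.
  Nia: 1 of 3 neighbours ≥ 1, votes yes.
  Pia: 1 of 3 neighbours < 3, holds.
Round 3 — no new yes votes; cascade stops.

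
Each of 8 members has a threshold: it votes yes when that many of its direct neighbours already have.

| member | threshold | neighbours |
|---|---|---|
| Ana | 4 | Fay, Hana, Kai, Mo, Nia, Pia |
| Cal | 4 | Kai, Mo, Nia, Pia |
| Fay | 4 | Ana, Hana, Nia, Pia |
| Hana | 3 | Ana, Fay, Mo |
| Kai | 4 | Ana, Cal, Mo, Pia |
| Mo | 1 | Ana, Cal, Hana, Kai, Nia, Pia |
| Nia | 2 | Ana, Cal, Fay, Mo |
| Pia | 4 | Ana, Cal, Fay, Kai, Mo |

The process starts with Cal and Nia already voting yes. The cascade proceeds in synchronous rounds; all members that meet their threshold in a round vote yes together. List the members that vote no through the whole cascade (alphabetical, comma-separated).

Round 1 — Cal, Nia vote yes (initial).
Round 2 — checking thresholds:
  Ana: 1 of 6 neighbours < 4, below threshold.
  Fay: 1 of 4 neighbours < 4, below threshold.
  Kai: 1 of 4 neighbours < 4, below threshold.
  Mo: 2 of 6 neighbours ≥ 1, votes yes.
  Pia: 1 of 5 neighbours < 4, below threshold.
Round 3 — no new yes votes; cascade stops.

Ana, Fay, Hana, Kai, Pia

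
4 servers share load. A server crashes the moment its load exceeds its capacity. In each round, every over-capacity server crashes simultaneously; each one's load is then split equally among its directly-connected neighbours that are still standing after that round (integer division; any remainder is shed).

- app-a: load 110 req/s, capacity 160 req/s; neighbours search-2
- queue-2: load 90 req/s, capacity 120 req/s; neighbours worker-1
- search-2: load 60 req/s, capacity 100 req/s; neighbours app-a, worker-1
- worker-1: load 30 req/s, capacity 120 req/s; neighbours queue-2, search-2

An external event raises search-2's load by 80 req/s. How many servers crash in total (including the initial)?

Round 1 — search-2 at 140 > 100. search-2 crashes.
  search-2 sheds 140 req/s to app-a, worker-1: 70 each.
    app-a: 110+70 = 180 > 160
    worker-1: 30+70 = 100 ≤ 120
Round 2 — app-a crashes.
  app-a sheds 180 req/s: no online neighbours, lost.
No further crashes.

2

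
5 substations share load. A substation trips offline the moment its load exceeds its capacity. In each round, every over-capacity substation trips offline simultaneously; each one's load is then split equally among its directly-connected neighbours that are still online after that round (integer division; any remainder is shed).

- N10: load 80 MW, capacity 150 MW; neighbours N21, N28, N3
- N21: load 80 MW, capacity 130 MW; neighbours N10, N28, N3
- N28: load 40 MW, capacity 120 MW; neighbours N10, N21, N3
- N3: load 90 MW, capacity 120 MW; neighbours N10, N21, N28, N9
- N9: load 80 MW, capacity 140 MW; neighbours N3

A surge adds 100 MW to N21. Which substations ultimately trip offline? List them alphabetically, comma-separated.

N10, N21, N28, N3

Round 1 — N21 at 180 > 130. N21 trips offline.
  N21 sheds 180 MW to N10, N28, N3: 60 each.
    N10: 80+60 = 140 ≤ 150
    N28: 40+60 = 100 ≤ 120
    N3: 90+60 = 150 > 120
Round 2 — N3 trips offline.
  N3 sheds 150 MW to N10, N28, N9: 50 each.
    N10: 140+50 = 190 > 150
    N28: 100+50 = 150 > 120
    N9: 80+50 = 130 ≤ 140
Round 3 — N10, N28 trip offline.
  N10 sheds 190 MW: no online neighbours, lost.
  N28 sheds 150 MW: no online neighbours, lost.
No further trips.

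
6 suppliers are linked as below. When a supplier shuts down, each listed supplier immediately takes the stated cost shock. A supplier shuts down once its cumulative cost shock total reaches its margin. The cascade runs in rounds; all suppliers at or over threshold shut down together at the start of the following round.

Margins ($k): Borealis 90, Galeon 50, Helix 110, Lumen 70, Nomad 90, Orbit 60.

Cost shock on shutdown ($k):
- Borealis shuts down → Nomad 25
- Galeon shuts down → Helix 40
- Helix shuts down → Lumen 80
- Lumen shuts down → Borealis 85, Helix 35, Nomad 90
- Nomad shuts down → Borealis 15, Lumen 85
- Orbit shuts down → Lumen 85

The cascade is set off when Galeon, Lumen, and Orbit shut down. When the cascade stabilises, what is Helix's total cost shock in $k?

Round 1 — Galeon, Lumen, Orbit shut down (initial).
  Borealis: +85 → 85 < 90
  Helix: +40+35 → 75 < 110
  Nomad: +90 → 90 ≥ 90
Round 2 — Nomad shuts down.
  Borealis: +15 → 100 ≥ 90
Round 3 — Borealis shuts down.
No further shutdowns.

75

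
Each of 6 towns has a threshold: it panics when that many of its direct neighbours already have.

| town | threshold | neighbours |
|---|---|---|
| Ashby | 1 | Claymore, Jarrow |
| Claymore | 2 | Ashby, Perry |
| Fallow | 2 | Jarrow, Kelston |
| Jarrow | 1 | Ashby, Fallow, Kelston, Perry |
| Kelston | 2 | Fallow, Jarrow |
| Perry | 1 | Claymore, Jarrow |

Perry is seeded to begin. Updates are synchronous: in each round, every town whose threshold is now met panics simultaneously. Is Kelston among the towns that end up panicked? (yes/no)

no

Round 1 — Perry panics (initial).
Round 2 — checking thresholds:
  Claymore: 1 of 2 neighbours < 2, below threshold.
  Jarrow: 1 of 4 neighbours ≥ 1, panics.
Round 3 — checking thresholds:
  Ashby: 1 of 2 neighbours ≥ 1, panics.
  Claymore: 1 of 2 neighbours < 2, below threshold.
  Fallow: 1 of 2 neighbours < 2, below threshold.
  Kelston: 1 of 2 neighbours < 2, below threshold.
Round 4 — checking thresholds:
  Claymore: 2 of 2 neighbours ≥ 2, panics.
  Fallow: 1 of 2 neighbours < 2, below threshold.
  Kelston: 1 of 2 neighbours < 2, below threshold.
Round 5 — no new panics; cascade stops.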